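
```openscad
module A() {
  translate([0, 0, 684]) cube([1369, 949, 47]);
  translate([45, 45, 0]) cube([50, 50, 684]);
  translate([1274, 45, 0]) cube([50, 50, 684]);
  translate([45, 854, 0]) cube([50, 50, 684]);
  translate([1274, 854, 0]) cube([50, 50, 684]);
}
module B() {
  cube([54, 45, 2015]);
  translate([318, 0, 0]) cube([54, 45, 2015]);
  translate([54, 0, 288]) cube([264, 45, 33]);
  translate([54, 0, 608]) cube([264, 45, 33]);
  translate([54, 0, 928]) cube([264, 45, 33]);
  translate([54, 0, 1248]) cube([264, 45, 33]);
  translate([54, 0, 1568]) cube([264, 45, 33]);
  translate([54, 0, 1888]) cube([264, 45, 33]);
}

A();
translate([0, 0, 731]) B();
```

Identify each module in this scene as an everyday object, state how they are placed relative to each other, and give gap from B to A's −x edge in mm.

A is a table. B is a ladder. The ladder is on top of the table. The gap from the ladder to the table's −x edge is 0 mm.

The ladder's min-x is at 0; the table's min-x is 0; gap = 0 mm.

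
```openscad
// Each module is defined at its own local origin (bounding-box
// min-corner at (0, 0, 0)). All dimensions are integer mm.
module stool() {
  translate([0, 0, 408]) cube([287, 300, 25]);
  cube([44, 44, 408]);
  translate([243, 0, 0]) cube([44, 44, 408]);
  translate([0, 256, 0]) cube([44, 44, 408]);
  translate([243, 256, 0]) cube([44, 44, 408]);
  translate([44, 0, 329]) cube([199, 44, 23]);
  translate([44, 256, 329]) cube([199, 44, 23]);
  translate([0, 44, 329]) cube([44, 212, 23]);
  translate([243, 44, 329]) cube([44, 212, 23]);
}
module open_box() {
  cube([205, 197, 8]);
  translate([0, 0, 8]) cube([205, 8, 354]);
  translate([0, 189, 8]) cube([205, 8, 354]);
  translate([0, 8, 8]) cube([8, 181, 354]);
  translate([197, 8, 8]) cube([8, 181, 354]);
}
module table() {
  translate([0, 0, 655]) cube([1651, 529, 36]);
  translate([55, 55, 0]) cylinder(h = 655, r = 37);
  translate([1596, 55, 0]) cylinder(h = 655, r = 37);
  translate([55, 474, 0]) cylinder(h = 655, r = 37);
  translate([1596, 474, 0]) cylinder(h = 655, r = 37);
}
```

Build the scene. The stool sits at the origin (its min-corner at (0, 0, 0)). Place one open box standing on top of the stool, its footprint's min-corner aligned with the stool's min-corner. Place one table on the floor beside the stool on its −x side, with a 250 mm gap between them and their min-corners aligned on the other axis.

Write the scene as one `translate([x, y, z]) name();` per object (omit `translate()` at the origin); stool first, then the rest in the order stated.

stool();
translate([0, 0, 433]) open_box();
translate([-1901, 0, 0]) table();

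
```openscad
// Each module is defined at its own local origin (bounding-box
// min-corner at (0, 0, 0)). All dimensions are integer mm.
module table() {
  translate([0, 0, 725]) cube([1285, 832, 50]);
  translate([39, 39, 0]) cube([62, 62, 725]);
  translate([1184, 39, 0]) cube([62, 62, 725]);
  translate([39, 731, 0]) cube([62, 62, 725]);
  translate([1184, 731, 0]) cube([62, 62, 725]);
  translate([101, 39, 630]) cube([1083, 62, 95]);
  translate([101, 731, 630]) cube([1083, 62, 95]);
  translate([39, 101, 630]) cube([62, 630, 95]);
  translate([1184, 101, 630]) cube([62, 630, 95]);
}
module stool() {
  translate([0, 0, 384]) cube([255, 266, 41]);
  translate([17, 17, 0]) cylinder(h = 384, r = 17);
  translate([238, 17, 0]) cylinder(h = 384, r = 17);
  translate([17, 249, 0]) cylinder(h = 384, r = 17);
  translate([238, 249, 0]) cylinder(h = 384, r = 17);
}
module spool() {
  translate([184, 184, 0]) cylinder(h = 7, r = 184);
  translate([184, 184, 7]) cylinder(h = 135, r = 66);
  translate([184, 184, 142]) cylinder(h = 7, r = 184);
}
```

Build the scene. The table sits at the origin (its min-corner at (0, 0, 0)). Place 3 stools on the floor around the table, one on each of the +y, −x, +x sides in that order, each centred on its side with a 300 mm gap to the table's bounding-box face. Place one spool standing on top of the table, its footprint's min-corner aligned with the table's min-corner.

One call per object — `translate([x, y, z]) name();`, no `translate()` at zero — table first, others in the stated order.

table();
translate([515, 1132, 0]) stool();
translate([-555, 283, 0]) stool();
translate([1585, 283, 0]) stool();
translate([0, 0, 775]) spool();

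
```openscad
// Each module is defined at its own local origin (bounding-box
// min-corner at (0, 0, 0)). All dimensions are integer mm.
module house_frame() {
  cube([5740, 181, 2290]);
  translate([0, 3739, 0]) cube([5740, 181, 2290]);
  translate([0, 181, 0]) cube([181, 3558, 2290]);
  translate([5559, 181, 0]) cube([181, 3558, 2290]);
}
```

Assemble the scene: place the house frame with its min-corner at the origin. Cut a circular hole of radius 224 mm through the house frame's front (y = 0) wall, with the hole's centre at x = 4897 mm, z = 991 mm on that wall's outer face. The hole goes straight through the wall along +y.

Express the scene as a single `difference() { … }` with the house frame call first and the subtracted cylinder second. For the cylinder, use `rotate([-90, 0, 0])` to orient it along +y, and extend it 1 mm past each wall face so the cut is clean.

difference() {
  house_frame();
  translate([4897, -1, 991]) rotate([-90, 0, 0]) cylinder(h = 183, r = 224);
}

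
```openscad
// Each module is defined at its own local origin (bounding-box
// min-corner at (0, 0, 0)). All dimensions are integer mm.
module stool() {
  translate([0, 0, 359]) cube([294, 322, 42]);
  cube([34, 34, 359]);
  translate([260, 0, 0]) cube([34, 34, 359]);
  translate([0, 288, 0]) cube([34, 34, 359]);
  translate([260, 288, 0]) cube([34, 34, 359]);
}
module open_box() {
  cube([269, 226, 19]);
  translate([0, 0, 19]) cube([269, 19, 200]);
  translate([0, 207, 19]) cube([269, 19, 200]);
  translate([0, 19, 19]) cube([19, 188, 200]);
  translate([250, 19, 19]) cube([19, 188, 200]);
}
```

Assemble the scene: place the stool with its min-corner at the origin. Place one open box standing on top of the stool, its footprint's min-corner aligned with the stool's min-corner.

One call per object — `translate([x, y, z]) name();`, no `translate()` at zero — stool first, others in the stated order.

stool();
translate([0, 0, 401]) open_box();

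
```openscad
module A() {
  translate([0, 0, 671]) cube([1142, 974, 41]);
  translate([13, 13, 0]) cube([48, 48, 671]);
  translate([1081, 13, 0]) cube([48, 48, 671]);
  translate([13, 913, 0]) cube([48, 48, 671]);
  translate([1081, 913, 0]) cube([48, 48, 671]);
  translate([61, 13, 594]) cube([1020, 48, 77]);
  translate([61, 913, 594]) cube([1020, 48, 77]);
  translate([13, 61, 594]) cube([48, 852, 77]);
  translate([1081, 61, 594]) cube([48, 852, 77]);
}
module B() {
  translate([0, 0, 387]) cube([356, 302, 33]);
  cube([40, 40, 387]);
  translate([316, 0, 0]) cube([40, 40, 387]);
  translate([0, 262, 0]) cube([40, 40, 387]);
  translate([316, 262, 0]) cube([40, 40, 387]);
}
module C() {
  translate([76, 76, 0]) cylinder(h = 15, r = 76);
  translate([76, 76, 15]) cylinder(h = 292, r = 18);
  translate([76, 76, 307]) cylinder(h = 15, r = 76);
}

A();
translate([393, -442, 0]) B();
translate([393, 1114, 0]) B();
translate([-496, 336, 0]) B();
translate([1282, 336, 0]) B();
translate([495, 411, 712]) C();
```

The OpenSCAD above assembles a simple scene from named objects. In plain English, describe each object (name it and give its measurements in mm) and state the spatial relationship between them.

A is a rectangular dining table. The top is 1142×974×41 mm with its upper surface at z = 712 mm. It stands on four 48×48 mm square legs, each inset 13 mm from the nearest pair of top edges, running from the floor to the underside of the top. Four apron rails, 48 mm thick and 77 mm tall, run between adjacent legs with their top edges flush with the underside of the top and their outer faces flush with the legs' outer faces.

B is a four-legged stool. The seat is a 356×302×33 mm slab whose top surface is at z = 420 mm; four square legs, each 40×40 mm in cross-section, run from the floor (z = 0) to the underside of the seat, each flush with a corner of the seat.

C is a spool: two coaxial disc flanges of radius 76 mm and thickness 15 mm, joined by a core cylinder of radius 18 mm and height 292 mm. The lower flange rests on z = 0 and the three cylinders share a vertical axis.

Four stools sit around the table at the −y, +y, −x, +x sides. The spool is on top of the table, centred.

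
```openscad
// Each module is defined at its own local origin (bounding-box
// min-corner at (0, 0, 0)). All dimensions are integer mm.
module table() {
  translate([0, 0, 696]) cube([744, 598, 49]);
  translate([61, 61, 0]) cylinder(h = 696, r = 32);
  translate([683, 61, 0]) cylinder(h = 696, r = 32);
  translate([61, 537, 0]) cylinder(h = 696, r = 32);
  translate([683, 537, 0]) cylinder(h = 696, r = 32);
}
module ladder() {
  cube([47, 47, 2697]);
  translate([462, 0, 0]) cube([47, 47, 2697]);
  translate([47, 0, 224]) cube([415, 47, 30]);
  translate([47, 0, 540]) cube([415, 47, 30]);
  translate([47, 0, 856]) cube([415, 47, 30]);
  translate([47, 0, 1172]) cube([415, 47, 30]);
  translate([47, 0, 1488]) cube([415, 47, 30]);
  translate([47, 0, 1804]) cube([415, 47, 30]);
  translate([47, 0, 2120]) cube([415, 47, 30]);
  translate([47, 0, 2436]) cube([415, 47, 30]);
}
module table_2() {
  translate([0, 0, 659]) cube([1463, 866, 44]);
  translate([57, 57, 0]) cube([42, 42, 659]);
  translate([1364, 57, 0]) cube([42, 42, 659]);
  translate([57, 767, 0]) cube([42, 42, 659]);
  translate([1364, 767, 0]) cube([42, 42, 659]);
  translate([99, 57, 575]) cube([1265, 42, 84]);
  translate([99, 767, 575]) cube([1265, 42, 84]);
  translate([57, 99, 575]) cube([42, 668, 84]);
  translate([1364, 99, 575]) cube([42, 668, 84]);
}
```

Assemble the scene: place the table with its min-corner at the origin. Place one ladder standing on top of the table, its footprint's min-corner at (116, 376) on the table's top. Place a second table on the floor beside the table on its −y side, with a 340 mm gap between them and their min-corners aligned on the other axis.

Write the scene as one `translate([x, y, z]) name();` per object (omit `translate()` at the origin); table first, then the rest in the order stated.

table();
translate([116, 376, 745]) ladder();
translate([0, -1206, 0]) table_2();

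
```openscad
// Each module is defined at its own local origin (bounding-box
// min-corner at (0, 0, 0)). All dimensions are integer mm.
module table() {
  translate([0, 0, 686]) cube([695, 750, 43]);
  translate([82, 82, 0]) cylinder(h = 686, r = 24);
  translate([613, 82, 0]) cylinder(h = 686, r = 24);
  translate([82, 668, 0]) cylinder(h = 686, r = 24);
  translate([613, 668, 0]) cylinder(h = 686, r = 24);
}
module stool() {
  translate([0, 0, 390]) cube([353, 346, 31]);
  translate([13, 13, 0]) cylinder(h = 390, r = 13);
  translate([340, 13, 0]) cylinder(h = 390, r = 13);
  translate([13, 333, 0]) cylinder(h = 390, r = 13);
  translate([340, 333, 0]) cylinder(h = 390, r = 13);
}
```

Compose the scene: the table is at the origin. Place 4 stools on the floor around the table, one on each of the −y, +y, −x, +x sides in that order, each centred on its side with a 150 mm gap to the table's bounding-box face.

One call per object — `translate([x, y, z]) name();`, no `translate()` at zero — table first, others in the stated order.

table();
translate([171, -496, 0]) stool();
translate([171, 900, 0]) stool();
translate([-503, 202, 0]) stool();
translate([845, 202, 0]) stool();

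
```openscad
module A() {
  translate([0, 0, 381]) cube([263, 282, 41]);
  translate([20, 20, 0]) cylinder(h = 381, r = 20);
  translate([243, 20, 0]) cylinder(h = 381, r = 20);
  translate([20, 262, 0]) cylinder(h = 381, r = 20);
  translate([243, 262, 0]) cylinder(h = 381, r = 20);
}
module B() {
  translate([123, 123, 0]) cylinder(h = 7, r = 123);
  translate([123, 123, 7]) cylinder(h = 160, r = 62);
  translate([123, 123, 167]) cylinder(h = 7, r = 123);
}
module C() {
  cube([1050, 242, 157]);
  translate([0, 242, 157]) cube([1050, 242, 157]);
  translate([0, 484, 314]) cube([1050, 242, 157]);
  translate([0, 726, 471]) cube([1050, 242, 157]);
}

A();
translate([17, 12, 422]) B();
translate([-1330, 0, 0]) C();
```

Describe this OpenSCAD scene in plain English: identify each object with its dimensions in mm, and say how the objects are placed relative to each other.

A is a four-legged stool. The seat is a 263×282×41 mm slab whose top surface is at z = 422 mm; four round legs, each 40 mm in diameter, run from the floor (z = 0) to the underside of the seat, each leg's axis is inset half a diameter from the nearest pair of seat edges (so the leg's bounding box is flush with the corner).

B is a spool: two coaxial disc flanges of radius 123 mm and thickness 7 mm, joined by a core cylinder of radius 62 mm and height 160 mm. The lower flange rests on z = 0 and the three cylinders share a vertical axis.

C is a straight staircase of 4 solid steps. Each step is 1050 mm wide (x), 242 mm deep (y, the going) and 157 mm tall (the rise). The first step rests on the floor; each subsequent step sits one going further in +y and one rise higher in +z, directly behind and above the previous step with no overlap.

The spool is on top of the stool. The staircase is on the floor beside the stool on its −x side.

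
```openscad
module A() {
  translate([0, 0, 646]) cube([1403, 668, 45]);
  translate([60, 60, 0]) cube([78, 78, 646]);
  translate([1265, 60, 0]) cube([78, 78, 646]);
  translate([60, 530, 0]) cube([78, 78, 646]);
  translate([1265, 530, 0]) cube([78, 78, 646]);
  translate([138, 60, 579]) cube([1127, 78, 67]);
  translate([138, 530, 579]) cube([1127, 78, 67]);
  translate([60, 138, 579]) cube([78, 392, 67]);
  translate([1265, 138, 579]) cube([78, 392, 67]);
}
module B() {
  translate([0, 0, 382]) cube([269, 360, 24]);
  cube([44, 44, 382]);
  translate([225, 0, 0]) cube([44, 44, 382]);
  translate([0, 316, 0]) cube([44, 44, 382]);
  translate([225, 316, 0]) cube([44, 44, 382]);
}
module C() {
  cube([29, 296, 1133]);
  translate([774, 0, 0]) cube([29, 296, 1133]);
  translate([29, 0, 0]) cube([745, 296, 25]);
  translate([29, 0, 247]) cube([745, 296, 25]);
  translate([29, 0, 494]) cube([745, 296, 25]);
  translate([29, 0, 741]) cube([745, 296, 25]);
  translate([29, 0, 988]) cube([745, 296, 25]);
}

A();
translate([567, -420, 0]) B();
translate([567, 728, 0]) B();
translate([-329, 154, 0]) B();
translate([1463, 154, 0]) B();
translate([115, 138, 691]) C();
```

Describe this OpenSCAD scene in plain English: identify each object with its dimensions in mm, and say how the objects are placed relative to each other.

A is a rectangular dining table. The top is 1403×668×45 mm with its upper surface at z = 691 mm. It stands on four 78×78 mm square legs, each inset 60 mm from the nearest pair of top edges, running from the floor to the underside of the top. Four apron rails, 78 mm thick and 67 mm tall, run between adjacent legs with their top edges flush with the underside of the top and their outer faces flush with the legs' outer faces.

B is a four-legged stool. The seat is 269×360 mm, 24 mm thick, top at z = 406 mm. It stands on four square legs, each 44×44 mm in cross-section, from z = 0 to the seat underside, each flush with a corner of the seat.

C is a bookshelf 803 mm wide overall, 296 mm deep and 1133 mm tall. The two sides are 29 mm thick vertical panels. 5 horizontal shelves of 25 mm thickness span between the inner faces of the sides; the lowest shelf sits on the floor and shelves are stacked with a clear vertical gap of 222 mm between each pair.

Four stools sit around the table at the −y, +y, −x, +x sides. The bookshelf is on top of the table.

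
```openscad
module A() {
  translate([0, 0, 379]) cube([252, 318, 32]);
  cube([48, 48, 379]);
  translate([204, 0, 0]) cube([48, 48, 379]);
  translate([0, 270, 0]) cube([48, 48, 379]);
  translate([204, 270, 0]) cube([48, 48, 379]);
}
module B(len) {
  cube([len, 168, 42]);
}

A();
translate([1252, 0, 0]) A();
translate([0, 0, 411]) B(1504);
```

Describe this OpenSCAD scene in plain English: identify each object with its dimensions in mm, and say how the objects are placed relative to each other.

A is a four-legged stool. The seat is a 252×318×32 mm slab whose top surface is at z = 411 mm; four square legs, each 48×48 mm in cross-section, run from the floor (z = 0) to the underside of the seat, each flush with a corner of the seat.

B is a rectangular beam 1504 mm long (x), 168 mm deep (y), 42 mm thick (z).

The beam spans the tops of two stools placed 1000 mm apart, resting at z = 411 mm.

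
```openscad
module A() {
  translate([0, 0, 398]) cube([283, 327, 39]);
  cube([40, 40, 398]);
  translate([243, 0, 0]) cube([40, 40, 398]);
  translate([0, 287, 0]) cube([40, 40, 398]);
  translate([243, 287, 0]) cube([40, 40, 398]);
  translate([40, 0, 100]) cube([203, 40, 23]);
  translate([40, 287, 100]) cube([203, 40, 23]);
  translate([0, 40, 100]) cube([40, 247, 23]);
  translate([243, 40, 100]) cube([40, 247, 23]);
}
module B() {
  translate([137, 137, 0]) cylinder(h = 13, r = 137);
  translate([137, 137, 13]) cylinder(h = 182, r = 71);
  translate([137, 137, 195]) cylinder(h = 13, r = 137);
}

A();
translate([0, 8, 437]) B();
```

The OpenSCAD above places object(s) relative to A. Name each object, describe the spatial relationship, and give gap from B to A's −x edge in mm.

The spool's min-x is at 0; the stool's min-x is 0; gap = 0 mm.

A is a stool. B is a spool. The spool is on top of the stool. The gap from the spool to the stool's −x edge is 0 mm.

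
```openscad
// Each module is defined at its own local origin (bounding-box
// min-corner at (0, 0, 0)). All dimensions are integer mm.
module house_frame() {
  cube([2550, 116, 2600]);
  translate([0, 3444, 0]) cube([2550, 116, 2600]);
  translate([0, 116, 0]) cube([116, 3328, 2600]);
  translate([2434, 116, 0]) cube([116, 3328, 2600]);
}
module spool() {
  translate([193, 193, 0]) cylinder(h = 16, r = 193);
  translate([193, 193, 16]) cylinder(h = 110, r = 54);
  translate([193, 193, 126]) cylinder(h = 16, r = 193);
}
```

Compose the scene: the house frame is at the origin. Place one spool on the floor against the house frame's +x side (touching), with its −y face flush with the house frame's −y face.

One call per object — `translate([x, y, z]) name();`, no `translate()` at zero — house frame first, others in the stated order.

house_frame();
translate([2550, 0, 0]) spool();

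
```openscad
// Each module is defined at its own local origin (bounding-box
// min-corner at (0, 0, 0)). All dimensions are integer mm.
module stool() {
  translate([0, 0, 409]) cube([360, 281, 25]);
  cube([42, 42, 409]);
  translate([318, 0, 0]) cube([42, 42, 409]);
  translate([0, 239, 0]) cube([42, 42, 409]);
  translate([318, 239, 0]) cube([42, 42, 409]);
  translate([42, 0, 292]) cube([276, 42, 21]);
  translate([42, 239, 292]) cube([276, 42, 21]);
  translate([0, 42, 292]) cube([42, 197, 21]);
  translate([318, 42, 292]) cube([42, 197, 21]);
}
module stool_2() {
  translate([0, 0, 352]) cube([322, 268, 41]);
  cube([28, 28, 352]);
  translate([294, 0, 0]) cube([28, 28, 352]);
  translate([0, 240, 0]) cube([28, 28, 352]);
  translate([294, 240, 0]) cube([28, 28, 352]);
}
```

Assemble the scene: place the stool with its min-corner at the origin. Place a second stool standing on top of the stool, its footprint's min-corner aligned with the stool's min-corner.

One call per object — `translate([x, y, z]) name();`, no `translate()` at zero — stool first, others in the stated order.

stool();
translate([0, 0, 434]) stool_2();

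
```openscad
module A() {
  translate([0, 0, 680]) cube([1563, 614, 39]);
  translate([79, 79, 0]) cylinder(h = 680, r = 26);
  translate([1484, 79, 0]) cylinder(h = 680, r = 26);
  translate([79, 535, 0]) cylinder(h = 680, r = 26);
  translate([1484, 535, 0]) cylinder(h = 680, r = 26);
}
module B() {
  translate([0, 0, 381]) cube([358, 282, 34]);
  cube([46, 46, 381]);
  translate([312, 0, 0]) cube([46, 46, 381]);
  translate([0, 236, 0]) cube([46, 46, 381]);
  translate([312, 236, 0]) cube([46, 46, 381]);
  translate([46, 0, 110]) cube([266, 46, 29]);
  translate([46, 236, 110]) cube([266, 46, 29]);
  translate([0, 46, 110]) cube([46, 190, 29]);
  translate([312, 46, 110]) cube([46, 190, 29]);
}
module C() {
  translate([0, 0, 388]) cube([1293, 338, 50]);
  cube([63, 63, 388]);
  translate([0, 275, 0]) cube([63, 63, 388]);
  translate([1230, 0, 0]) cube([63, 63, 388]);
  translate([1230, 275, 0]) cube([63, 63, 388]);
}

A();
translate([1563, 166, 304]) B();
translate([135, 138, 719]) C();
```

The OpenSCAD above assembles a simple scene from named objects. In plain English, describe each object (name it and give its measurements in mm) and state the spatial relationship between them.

A is a table: top 1563 mm (x) × 614 mm (y), 39 mm thick, upper face at z = 719 mm, on four round legs of 52 mm diameter, each leg's bounding box inset 53 mm from the nearest pair of top edges, running from z = 0 to the bottom of the top.

B is a simple wooden stool: a rectangular seat 358 mm (x) by 282 mm (y), 34 mm thick, top face at z = 415 mm, on four square legs, each 46×46 mm in cross-section. The legs rest on z = 0, each flush with a corner of the seat. Four stretchers, 46 mm wide and 29 mm tall, connect adjacent legs with their undersides at z = 110 mm, each running between the inner faces of the legs it joins and aligned with the legs' outer faces on the other axis.

C is a bench: a 1293×338 mm seat slab, 50 mm thick, top at z = 438 mm, on four 63×63 mm square legs flush with the seat corners and standing on z = 0.

The stool is beside the table with their tops flush at z = 719. The bench is on top of the table, centred.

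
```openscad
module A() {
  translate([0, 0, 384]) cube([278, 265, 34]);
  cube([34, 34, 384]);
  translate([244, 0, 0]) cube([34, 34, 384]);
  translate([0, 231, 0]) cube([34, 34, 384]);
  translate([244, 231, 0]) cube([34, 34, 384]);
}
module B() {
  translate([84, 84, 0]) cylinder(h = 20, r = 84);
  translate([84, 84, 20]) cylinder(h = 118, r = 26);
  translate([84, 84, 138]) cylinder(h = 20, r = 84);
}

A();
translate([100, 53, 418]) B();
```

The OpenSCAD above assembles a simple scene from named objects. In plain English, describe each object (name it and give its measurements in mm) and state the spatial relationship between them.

A is a simple wooden stool: a rectangular seat 278 mm (x) by 265 mm (y), 34 mm thick, top face at z = 418 mm, on four square legs, each 34×34 mm in cross-section. The legs rest on z = 0, each flush with a corner of the seat.

B is a spool: two coaxial disc flanges of radius 84 mm and thickness 20 mm, joined by a core cylinder of radius 26 mm and height 118 mm. The lower flange rests on z = 0 and the three cylinders share a vertical axis.

The spool is on top of the stool.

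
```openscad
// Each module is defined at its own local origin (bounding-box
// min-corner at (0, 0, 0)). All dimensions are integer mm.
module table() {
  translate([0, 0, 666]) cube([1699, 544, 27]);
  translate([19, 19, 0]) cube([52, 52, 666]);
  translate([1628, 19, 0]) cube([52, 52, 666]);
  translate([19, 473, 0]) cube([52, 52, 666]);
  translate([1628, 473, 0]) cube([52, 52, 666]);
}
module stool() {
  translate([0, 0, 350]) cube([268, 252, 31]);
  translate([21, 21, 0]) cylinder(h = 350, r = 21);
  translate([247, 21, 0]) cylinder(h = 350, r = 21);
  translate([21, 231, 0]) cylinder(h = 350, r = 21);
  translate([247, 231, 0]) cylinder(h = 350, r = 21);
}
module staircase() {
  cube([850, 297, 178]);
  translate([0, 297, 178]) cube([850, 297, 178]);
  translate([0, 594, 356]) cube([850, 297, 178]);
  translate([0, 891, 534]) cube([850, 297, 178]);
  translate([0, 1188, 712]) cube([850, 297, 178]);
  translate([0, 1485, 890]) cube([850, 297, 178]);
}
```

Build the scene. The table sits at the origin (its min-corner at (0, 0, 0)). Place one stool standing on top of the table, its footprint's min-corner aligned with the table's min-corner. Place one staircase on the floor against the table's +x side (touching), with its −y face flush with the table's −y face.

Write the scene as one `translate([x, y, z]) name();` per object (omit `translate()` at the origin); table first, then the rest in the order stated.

table();
translate([0, 0, 693]) stool();
translate([1699, 0, 0]) staircase();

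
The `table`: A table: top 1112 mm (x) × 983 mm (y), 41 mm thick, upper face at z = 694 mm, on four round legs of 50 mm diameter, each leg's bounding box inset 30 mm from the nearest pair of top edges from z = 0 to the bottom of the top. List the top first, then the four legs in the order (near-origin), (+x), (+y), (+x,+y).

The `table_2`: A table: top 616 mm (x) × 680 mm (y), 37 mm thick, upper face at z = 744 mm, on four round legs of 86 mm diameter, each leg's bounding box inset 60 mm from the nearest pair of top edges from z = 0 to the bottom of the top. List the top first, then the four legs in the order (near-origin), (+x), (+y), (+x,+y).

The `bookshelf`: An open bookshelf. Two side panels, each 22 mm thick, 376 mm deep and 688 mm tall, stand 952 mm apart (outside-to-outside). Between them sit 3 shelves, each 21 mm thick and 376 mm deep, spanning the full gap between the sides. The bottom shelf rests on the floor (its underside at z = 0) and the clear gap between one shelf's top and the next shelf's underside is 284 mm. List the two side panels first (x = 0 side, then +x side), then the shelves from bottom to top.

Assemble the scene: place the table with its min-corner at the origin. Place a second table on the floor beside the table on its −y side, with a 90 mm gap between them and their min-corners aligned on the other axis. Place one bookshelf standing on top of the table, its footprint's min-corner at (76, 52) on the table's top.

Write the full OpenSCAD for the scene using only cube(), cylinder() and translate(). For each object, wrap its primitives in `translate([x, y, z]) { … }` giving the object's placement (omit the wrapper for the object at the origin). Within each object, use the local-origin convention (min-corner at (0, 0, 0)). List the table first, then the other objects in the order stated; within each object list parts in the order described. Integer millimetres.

translate([0, 0, 653]) cube([1112, 983, 41]);
translate([55, 55, 0]) cylinder(h = 653, r = 25);
translate([1057, 55, 0]) cylinder(h = 653, r = 25);
translate([55, 928, 0]) cylinder(h = 653, r = 25);
translate([1057, 928, 0]) cylinder(h = 653, r = 25);
translate([0, -770, 0]) {
  translate([0, 0, 707]) cube([616, 680, 37]);
  translate([103, 103, 0]) cylinder(h = 707, r = 43);
  translate([513, 103, 0]) cylinder(h = 707, r = 43);
  translate([103, 577, 0]) cylinder(h = 707, r = 43);
  translate([513, 577, 0]) cylinder(h = 707, r = 43);
}
translate([76, 52, 694]) {
  cube([22, 376, 688]);
  translate([930, 0, 0]) cube([22, 376, 688]);
  translate([22, 0, 0]) cube([908, 376, 21]);
  translate([22, 0, 305]) cube([908, 376, 21]);
  translate([22, 0, 610]) cube([908, 376, 21]);
}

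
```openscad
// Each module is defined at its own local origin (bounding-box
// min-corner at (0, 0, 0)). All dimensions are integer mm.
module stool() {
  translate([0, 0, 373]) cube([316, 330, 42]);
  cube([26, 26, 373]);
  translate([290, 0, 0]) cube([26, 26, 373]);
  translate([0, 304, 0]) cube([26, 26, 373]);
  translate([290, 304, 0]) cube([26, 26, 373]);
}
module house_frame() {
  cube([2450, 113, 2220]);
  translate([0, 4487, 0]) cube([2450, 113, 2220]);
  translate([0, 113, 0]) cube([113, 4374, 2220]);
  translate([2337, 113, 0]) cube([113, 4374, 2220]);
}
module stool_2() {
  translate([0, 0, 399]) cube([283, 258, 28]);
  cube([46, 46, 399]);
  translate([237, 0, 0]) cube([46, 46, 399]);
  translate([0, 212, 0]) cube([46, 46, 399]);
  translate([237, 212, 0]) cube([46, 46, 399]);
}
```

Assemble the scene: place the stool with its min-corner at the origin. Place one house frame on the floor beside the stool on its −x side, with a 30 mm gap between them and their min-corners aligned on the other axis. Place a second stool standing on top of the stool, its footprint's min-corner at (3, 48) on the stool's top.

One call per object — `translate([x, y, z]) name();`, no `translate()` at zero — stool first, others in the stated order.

stool();
translate([-2480, 0, 0]) house_frame();
translate([3, 48, 415]) stool_2();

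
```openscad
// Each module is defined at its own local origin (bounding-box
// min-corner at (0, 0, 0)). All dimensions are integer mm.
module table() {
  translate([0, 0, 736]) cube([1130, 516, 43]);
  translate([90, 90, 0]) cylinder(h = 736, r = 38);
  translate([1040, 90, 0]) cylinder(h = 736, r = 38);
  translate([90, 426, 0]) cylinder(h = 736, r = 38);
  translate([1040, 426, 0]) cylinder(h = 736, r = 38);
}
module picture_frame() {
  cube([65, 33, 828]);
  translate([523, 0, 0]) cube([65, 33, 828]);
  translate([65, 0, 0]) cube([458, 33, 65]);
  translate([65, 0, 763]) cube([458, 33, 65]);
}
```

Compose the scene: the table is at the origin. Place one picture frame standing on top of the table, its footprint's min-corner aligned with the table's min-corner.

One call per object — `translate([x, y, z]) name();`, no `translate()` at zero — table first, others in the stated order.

table();
translate([0, 0, 779]) picture_frame();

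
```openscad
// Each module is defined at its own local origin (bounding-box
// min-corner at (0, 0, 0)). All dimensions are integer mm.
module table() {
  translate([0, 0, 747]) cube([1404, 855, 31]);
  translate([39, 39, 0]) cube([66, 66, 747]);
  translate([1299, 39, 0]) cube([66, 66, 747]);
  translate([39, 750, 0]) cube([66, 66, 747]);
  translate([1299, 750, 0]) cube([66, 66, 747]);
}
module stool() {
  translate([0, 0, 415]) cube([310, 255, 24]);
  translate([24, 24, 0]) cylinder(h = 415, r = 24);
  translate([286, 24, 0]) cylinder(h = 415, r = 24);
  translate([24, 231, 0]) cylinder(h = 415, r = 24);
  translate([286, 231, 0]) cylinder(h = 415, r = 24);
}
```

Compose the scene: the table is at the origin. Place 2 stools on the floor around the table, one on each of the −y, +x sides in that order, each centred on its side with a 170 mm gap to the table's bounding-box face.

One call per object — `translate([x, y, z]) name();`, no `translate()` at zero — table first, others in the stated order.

table();
translate([547, -425, 0]) stool();
translate([1574, 300, 0]) stool();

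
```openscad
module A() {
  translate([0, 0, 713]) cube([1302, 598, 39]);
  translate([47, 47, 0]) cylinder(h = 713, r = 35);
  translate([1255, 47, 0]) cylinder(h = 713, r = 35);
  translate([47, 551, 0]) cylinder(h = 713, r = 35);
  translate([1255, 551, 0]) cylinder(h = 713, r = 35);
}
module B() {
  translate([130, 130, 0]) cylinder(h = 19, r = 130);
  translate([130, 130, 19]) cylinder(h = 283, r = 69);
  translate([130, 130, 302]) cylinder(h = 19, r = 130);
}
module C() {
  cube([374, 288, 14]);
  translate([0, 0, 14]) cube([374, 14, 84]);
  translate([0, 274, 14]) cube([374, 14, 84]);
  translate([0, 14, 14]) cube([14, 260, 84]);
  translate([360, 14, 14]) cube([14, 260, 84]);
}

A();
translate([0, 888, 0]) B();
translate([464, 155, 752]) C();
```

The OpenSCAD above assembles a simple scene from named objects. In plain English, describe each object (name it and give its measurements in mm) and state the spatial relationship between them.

A is a table with a 1302×598 mm rectangular top, 39 mm thick, top surface at z = 752 mm, supported by four round legs of 70 mm diameter, each leg's bounding box inset 12 mm from the nearest pair of top edges, running from the floor.

B is a spool: two coaxial disc flanges of radius 130 mm and thickness 19 mm, joined by a core cylinder of radius 69 mm and height 283 mm. The lower flange rests on z = 0 and the three cylinders share a vertical axis.

C is an open storage box with external size 374×288×98 mm and wall thickness 14 mm (the base is also 14 mm thick). The base covers the whole footprint; the four walls stand on the base, with the y-facing walls full-width and the x-facing walls fitting between their inner faces.

The spool is on the floor beside the table on its +y side. The open box is on top of the table, centred.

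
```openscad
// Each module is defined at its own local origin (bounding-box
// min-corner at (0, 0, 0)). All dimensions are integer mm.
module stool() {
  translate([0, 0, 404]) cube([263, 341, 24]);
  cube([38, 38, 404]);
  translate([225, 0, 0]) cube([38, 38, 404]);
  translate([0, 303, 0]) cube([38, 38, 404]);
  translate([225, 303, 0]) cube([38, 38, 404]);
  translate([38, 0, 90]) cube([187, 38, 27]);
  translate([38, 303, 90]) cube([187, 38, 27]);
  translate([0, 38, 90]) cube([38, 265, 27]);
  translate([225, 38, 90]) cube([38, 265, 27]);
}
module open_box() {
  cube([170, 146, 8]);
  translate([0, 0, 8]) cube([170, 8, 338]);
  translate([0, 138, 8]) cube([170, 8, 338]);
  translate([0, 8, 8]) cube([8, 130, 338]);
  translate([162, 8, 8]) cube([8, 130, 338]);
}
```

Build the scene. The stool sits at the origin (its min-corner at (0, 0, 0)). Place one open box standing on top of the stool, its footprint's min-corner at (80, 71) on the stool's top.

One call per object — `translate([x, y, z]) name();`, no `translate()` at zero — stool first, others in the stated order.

stool();
translate([80, 71, 428]) open_box();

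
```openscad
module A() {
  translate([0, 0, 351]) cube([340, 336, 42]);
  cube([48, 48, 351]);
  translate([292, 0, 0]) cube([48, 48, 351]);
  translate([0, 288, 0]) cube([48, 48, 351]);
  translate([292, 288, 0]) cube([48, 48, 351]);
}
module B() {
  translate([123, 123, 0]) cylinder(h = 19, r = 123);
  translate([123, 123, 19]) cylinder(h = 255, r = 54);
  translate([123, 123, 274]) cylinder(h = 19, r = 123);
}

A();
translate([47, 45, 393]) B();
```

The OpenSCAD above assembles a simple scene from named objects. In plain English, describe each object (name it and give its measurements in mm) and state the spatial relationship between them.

A is a four-legged stool. The seat is a 340×336×42 mm slab whose top surface is at z = 393 mm; four square legs, each 48×48 mm in cross-section, run from the floor (z = 0) to the underside of the seat, each flush with a corner of the seat.

B is a spool: two coaxial disc flanges of radius 123 mm and thickness 19 mm, joined by a core cylinder of radius 54 mm and height 255 mm. The lower flange rests on z = 0 and the three cylinders share a vertical axis.

The spool is on top of the stool, centred.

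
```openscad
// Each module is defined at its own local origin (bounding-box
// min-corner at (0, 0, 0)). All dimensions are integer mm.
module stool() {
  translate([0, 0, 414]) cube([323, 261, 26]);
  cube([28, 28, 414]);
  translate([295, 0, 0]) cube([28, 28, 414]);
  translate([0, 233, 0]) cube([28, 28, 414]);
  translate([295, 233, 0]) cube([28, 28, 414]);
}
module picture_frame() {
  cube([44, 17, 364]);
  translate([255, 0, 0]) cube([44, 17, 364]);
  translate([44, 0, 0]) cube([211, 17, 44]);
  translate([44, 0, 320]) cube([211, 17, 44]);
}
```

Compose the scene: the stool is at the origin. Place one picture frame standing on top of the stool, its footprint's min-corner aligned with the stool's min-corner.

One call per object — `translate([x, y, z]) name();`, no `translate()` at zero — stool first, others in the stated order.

stool();
translate([0, 0, 440]) picture_frame();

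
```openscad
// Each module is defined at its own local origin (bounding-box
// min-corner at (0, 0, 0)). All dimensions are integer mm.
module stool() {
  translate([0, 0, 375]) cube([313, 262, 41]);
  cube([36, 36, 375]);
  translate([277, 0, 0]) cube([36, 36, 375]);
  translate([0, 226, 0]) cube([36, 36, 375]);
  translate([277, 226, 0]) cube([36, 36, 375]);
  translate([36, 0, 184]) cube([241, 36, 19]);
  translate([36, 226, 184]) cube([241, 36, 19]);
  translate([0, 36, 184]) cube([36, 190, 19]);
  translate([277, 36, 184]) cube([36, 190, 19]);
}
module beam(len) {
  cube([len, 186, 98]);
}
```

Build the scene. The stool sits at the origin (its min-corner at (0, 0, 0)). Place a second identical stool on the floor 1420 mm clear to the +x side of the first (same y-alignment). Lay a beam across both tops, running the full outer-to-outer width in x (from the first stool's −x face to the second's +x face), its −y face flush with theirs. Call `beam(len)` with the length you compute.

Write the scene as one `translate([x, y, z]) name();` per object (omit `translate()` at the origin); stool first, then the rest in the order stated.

stool();
translate([1733, 0, 0]) stool();
translate([0, 0, 416]) beam(2046);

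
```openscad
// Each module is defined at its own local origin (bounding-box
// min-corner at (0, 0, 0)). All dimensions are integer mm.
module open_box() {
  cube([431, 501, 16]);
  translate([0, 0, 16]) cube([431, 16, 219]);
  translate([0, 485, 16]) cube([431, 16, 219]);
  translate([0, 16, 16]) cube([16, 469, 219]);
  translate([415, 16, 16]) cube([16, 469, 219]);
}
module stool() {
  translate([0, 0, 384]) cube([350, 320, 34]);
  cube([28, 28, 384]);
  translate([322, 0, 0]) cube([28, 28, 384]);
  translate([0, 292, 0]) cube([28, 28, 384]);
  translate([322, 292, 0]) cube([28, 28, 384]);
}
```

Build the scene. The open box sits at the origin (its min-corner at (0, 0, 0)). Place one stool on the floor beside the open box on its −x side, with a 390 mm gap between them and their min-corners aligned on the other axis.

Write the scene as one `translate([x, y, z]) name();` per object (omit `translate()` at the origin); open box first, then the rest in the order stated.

open_box();
translate([-740, 0, 0]) stool();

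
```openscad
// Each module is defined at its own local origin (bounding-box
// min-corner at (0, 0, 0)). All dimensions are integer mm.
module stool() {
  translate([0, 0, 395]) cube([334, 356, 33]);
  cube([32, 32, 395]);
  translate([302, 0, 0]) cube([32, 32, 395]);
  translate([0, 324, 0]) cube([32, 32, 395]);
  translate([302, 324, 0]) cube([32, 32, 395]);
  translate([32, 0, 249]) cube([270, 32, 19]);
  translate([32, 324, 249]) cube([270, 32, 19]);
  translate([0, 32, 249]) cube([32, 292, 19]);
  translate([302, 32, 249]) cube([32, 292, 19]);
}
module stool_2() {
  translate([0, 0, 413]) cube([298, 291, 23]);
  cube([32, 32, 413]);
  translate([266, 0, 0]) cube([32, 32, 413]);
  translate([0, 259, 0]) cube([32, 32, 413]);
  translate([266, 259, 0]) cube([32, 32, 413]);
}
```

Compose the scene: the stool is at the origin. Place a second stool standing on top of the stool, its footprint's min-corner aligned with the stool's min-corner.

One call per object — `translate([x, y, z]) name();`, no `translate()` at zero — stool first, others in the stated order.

stool();
translate([0, 0, 428]) stool_2();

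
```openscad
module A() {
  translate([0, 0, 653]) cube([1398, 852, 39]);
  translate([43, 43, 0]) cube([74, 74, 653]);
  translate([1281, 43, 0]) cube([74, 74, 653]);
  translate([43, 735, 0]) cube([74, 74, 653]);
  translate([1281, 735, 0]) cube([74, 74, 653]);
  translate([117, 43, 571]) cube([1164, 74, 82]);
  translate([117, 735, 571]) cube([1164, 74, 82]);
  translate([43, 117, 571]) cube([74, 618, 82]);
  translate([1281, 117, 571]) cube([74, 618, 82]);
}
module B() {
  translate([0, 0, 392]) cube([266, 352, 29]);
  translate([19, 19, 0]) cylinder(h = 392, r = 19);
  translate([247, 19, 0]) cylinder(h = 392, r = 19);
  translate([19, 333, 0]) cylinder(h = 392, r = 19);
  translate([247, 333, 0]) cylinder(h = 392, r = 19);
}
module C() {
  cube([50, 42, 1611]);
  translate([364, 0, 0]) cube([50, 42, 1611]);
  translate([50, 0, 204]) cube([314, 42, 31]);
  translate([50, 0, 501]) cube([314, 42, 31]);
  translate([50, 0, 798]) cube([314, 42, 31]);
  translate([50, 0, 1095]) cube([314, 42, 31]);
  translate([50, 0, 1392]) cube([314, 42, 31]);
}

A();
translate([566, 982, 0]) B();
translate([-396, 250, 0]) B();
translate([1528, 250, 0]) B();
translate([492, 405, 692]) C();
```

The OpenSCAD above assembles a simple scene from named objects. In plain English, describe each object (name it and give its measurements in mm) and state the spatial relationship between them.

A is a rectangular dining table. The top is 1398×852×39 mm with its upper surface at z = 692 mm. It stands on four 74×74 mm square legs, each inset 43 mm from the nearest pair of top edges, running from the floor to the underside of the top. Four apron rails, 74 mm thick and 82 mm tall, run between adjacent legs with their top edges flush with the underside of the top and their outer faces flush with the legs' outer faces.

B is a four-legged stool. The seat is a 266×352×29 mm slab whose top surface is at z = 421 mm; four round legs, each 38 mm in diameter, run from the floor (z = 0) to the underside of the seat, each leg's axis is inset half a diameter from the nearest pair of seat edges (so the leg's bounding box is flush with the corner).

C is a wooden ladder with two side rails of 50×42 mm section and 1611 mm height, set 414 mm apart overall. Between them run 5 rectangular rungs (42 mm deep, 31 mm thick), front faces flush with the rails' −y face. The bottom of the first rung is 204 mm above the floor and each subsequent rung is 297 mm higher than the one below.

Three stools sit around the table at the +y, −x, +x sides. The ladder is on top of the table, centred.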